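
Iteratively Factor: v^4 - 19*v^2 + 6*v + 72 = (v + 4)*(v^3 - 4*v^2 - 3*v + 18) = (v + 2)*(v + 4)*(v^2 - 6*v + 9) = (v - 3)*(v + 2)*(v + 4)*(v - 3)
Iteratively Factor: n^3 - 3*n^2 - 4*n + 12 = (n - 2)*(n^2 - n - 6) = (n - 2)*(n + 2)*(n - 3)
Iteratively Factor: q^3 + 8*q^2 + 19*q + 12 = (q + 1)*(q^2 + 7*q + 12) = (q + 1)*(q + 4)*(q + 3)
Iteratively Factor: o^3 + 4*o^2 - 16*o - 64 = (o + 4)*(o^2 - 16) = (o + 4)^2*(o - 4)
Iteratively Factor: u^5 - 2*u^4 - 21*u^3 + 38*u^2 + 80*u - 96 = (u - 3)*(u^4 + u^3 - 18*u^2 - 16*u + 32) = (u - 4)*(u - 3)*(u^3 + 5*u^2 + 2*u - 8) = (u - 4)*(u - 3)*(u - 1)*(u^2 + 6*u + 8) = (u - 4)*(u - 3)*(u - 1)*(u + 2)*(u + 4)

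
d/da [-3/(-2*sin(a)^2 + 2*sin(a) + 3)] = 6*(-sin(2*a) + cos(a))/(2*sin(a) + cos(2*a) + 2)^2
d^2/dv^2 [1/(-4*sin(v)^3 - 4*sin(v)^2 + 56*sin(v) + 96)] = (9*sin(v)^6 + 11*sin(v)^5 - 36*sin(v)^4 + 158*sin(v)^3 + 370*sin(v)^2 - 396*sin(v) - 440)/(4*(sin(v)^3 + sin(v)^2 - 14*sin(v) - 24)^3)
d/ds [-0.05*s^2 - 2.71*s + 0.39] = -0.1*s - 2.71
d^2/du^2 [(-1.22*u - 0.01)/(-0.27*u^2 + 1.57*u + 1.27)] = ((3.8254 - 1.9764*u)*(-0.27*u^2 + 1.57*u + 1.27) - (0.54*u - 1.57)*(1.08*u - 3.14)*(1.22*u + 0.01))/(-0.27*u^2 + 1.57*u + 1.27)^3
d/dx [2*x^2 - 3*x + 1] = 4*x - 3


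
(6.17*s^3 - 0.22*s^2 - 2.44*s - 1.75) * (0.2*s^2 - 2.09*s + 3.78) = 1.234*s^5 - 12.9393*s^4 + 23.2944*s^3 + 3.918*s^2 - 5.5657*s - 6.615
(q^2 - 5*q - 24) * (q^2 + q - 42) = q^4 - 4*q^3 - 71*q^2 + 186*q + 1008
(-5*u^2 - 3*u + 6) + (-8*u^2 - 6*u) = -13*u^2 - 9*u + 6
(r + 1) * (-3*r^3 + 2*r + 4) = -3*r^4 - 3*r^3 + 2*r^2 + 6*r + 4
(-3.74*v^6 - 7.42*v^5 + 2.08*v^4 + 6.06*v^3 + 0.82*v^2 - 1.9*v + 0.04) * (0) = 0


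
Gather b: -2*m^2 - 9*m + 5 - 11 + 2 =-2*m^2 - 9*m - 4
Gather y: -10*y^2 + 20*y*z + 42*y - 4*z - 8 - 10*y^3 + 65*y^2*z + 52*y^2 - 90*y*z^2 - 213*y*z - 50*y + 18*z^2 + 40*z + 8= -10*y^3 + y^2*(65*z + 42) + y*(-90*z^2 - 193*z - 8) + 18*z^2 + 36*z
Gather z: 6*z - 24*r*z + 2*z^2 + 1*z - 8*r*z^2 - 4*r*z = z^2*(2 - 8*r) + z*(7 - 28*r)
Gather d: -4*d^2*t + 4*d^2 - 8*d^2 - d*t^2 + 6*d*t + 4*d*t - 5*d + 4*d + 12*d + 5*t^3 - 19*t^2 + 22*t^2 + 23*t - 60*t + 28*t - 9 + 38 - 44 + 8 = d^2*(-4*t - 4) + d*(-t^2 + 10*t + 11) + 5*t^3 + 3*t^2 - 9*t - 7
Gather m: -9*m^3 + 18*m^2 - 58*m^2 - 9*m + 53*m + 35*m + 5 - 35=-9*m^3 - 40*m^2 + 79*m - 30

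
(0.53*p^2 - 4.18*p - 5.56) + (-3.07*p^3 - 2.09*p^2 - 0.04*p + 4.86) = -3.07*p^3 - 1.56*p^2 - 4.22*p - 0.699999999999999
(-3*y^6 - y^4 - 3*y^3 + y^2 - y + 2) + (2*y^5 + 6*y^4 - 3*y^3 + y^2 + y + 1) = -3*y^6 + 2*y^5 + 5*y^4 - 6*y^3 + 2*y^2 + 3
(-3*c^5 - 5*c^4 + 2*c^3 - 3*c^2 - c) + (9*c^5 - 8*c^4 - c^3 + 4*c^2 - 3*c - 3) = 6*c^5 - 13*c^4 + c^3 + c^2 - 4*c - 3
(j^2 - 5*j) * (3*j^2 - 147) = 3*j^4 - 15*j^3 - 147*j^2 + 735*j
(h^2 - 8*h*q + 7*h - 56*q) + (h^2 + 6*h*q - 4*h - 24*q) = 2*h^2 - 2*h*q + 3*h - 80*q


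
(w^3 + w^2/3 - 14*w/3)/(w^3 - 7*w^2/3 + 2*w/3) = (3*w + 7)/(3*w - 1)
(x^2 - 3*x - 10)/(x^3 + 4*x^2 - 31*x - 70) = 1/(x + 7)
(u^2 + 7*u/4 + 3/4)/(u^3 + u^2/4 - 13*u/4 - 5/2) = (4*u + 3)/(4*u^2 - 3*u - 10)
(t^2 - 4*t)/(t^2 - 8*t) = (t - 4)/(t - 8)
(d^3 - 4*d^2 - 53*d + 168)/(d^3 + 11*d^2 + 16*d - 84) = (d^2 - 11*d + 24)/(d^2 + 4*d - 12)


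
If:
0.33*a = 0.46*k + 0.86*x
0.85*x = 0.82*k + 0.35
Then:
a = 4.0509977827051*x - 0.594974131559497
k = 1.03658536585366*x - 0.426829268292683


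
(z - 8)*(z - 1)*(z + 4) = z^3 - 5*z^2 - 28*z + 32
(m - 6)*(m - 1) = m^2 - 7*m + 6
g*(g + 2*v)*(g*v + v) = g^3*v + 2*g^2*v^2 + g^2*v + 2*g*v^2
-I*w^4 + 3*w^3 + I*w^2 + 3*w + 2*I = (w - I)*(w + I)*(w + 2*I)*(-I*w + 1)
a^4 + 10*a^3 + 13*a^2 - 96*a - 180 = (a - 3)*(a + 2)*(a + 5)*(a + 6)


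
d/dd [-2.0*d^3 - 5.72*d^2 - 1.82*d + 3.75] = -6.0*d^2 - 11.44*d - 1.82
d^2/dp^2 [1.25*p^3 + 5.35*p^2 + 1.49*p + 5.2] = 7.5*p + 10.7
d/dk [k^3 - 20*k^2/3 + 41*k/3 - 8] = 3*k^2 - 40*k/3 + 41/3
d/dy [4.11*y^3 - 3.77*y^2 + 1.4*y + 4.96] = 12.33*y^2 - 7.54*y + 1.4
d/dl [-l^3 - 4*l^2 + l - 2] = -3*l^2 - 8*l + 1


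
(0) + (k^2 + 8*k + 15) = k^2 + 8*k + 15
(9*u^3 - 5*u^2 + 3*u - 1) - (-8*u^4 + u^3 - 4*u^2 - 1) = 8*u^4 + 8*u^3 - u^2 + 3*u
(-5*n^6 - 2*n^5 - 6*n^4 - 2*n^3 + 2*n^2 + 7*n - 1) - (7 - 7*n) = -5*n^6 - 2*n^5 - 6*n^4 - 2*n^3 + 2*n^2 + 14*n - 8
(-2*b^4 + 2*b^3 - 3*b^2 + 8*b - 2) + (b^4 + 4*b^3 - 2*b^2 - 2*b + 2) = -b^4 + 6*b^3 - 5*b^2 + 6*b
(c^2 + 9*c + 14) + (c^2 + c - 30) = 2*c^2 + 10*c - 16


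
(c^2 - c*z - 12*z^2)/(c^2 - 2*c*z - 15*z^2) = (-c + 4*z)/(-c + 5*z)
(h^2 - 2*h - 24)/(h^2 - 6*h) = (h + 4)/h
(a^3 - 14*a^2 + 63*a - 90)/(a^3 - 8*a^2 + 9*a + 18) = (a - 5)/(a + 1)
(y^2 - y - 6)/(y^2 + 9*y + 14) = (y - 3)/(y + 7)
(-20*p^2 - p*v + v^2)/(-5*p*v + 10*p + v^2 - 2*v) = (4*p + v)/(v - 2)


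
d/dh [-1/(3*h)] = 1/(3*h^2)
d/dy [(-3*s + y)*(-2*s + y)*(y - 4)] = 6*s^2 - 10*s*y + 20*s + 3*y^2 - 8*y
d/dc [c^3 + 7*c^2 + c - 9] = 3*c^2 + 14*c + 1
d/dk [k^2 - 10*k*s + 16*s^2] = 2*k - 10*s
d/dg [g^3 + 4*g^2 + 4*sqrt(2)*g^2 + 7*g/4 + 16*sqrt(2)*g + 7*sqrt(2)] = 3*g^2 + 8*g + 8*sqrt(2)*g + 7/4 + 16*sqrt(2)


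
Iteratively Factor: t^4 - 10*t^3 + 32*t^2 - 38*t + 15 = (t - 3)*(t^3 - 7*t^2 + 11*t - 5) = (t - 5)*(t - 3)*(t^2 - 2*t + 1) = (t - 5)*(t - 3)*(t - 1)*(t - 1)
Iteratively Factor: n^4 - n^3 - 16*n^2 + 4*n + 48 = (n - 2)*(n^3 + n^2 - 14*n - 24) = (n - 4)*(n - 2)*(n^2 + 5*n + 6) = (n - 4)*(n - 2)*(n + 3)*(n + 2)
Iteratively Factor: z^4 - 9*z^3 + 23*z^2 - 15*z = (z - 3)*(z^3 - 6*z^2 + 5*z) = (z - 3)*(z - 1)*(z^2 - 5*z) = (z - 5)*(z - 3)*(z - 1)*(z)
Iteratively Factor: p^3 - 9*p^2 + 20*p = (p)*(p^2 - 9*p + 20) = p*(p - 5)*(p - 4)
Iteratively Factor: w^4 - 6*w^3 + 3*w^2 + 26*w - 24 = (w - 3)*(w^3 - 3*w^2 - 6*w + 8) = (w - 4)*(w - 3)*(w^2 + w - 2) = (w - 4)*(w - 3)*(w + 2)*(w - 1)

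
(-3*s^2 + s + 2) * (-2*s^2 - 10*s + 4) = 6*s^4 + 28*s^3 - 26*s^2 - 16*s + 8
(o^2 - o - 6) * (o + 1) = o^3 - 7*o - 6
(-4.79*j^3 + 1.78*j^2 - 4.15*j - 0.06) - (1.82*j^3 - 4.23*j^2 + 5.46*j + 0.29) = -6.61*j^3 + 6.01*j^2 - 9.61*j - 0.35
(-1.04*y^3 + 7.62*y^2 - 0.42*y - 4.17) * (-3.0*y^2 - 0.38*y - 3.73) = 3.12*y^5 - 22.4648*y^4 + 2.2436*y^3 - 15.753*y^2 + 3.1512*y + 15.5541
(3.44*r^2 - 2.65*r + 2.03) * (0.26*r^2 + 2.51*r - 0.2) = 0.8944*r^4 + 7.9454*r^3 - 6.8117*r^2 + 5.6253*r - 0.406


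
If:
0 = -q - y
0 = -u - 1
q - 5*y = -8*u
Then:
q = 4/3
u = -1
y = -4/3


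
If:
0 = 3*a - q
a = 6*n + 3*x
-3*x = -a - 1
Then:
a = 3*x - 1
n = -1/6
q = 9*x - 3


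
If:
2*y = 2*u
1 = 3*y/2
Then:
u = 2/3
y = 2/3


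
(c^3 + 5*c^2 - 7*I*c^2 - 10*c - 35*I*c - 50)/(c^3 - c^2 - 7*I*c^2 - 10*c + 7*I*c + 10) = (c + 5)/(c - 1)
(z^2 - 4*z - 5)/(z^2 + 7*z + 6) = (z - 5)/(z + 6)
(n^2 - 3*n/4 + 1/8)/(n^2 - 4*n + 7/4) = (4*n - 1)/(2*(2*n - 7))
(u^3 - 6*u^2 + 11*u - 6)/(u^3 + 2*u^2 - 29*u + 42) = (u - 1)/(u + 7)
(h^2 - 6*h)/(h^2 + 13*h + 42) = h*(h - 6)/(h^2 + 13*h + 42)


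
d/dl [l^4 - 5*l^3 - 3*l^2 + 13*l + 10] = 4*l^3 - 15*l^2 - 6*l + 13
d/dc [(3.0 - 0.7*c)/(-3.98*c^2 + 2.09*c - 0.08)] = (-2.786*c^2 + 23.88*c - 6.214)/(15.8404*c^4 - 16.6364*c^3 + 5.0049*c^2 - 0.3344*c + 0.0064)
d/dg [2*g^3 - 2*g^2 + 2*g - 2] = 6*g^2 - 4*g + 2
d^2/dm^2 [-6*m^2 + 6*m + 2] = -12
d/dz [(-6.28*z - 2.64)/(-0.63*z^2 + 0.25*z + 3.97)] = (3.9564*z^2 - 1.57*z - (1.26*z - 0.25)*(6.28*z + 2.64) - 24.9316)/(-0.63*z^2 + 0.25*z + 3.97)^2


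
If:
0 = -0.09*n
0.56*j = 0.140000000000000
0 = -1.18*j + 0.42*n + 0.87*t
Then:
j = 0.25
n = 0.00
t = 0.34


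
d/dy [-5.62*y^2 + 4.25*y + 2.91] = 4.25 - 11.24*y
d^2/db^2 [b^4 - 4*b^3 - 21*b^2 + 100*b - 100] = 12*b^2 - 24*b - 42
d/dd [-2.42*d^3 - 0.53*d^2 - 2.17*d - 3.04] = -7.26*d^2 - 1.06*d - 2.17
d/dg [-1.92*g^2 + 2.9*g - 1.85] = 2.9 - 3.84*g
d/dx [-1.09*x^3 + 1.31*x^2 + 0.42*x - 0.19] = -3.27*x^2 + 2.62*x + 0.42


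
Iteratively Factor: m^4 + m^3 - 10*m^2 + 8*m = (m)*(m^3 + m^2 - 10*m + 8) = m*(m - 1)*(m^2 + 2*m - 8) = m*(m - 1)*(m + 4)*(m - 2)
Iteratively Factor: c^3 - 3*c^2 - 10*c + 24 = (c + 3)*(c^2 - 6*c + 8) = (c - 4)*(c + 3)*(c - 2)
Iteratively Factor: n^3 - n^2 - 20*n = (n)*(n^2 - n - 20) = n*(n - 5)*(n + 4)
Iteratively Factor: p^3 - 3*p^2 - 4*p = (p + 1)*(p^2 - 4*p) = p*(p + 1)*(p - 4)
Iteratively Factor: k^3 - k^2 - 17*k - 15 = (k + 1)*(k^2 - 2*k - 15) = (k + 1)*(k + 3)*(k - 5)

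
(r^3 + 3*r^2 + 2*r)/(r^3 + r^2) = (r + 2)/r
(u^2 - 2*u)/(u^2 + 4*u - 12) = u/(u + 6)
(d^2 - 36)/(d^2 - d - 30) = (d + 6)/(d + 5)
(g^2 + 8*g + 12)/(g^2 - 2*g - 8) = (g + 6)/(g - 4)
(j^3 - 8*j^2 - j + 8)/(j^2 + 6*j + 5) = (j^2 - 9*j + 8)/(j + 5)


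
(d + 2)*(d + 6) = d^2 + 8*d + 12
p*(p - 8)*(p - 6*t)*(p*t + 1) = p^4*t - 6*p^3*t^2 - 8*p^3*t + p^3 + 48*p^2*t^2 - 6*p^2*t - 8*p^2 + 48*p*t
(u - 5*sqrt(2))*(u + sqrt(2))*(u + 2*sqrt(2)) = u^3 - 2*sqrt(2)*u^2 - 26*u - 20*sqrt(2)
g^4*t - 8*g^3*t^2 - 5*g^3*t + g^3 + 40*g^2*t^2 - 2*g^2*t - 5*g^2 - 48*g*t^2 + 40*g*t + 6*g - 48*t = (g - 3)*(g - 2)*(g - 8*t)*(g*t + 1)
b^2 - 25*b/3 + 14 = (b - 6)*(b - 7/3)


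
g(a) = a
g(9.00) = 9.00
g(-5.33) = -5.33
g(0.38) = 0.38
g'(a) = 1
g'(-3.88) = 1.00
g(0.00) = 0.00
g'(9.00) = 1.00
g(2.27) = 2.27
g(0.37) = 0.37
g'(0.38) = 1.00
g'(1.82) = 1.00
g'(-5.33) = 1.00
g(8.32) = 8.32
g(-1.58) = -1.58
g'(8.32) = 1.00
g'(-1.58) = 1.00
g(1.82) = 1.82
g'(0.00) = 1.00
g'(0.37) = 1.00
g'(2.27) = 1.00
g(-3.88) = -3.88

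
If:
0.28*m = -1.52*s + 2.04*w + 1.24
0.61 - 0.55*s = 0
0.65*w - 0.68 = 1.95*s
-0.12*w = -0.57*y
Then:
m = 30.27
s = 1.11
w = 4.37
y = 0.92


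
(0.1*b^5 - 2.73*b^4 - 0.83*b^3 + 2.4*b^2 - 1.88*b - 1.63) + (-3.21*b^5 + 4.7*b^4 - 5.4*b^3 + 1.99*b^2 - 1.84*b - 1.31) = -3.11*b^5 + 1.97*b^4 - 6.23*b^3 + 4.39*b^2 - 3.72*b - 2.94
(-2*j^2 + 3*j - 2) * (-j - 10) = 2*j^3 + 17*j^2 - 28*j + 20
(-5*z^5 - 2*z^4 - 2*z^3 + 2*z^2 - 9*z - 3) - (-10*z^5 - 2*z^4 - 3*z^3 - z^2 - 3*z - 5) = 5*z^5 + z^3 + 3*z^2 - 6*z + 2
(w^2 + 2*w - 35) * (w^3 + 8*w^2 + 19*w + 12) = w^5 + 10*w^4 - 230*w^2 - 641*w - 420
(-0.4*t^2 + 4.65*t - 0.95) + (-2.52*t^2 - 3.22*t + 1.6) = -2.92*t^2 + 1.43*t + 0.65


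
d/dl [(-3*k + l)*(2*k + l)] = -k + 2*l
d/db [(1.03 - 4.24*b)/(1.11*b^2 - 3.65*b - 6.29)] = (4.7064*b^2 - 2.2866*b + 30.4291)/(1.2321*b^4 - 8.103*b^3 - 0.641300000000001*b^2 + 45.917*b + 39.5641)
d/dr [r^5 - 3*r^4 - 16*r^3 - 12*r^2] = r*(5*r^3 - 12*r^2 - 48*r - 24)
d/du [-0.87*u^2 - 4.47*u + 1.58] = -1.74*u - 4.47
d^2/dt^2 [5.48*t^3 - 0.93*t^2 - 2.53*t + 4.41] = 32.88*t - 1.86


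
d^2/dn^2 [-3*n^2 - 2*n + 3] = -6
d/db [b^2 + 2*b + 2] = 2*b + 2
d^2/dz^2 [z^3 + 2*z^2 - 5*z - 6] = 6*z + 4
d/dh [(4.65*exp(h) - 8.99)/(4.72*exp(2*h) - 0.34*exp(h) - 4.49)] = (-21.948*exp(2*h) + 84.8656*exp(h) - 23.9351)*exp(h)/(22.2784*exp(4*h) - 3.2096*exp(3*h) - 42.27*exp(2*h) + 3.0532*exp(h) + 20.1601)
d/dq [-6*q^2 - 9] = -12*q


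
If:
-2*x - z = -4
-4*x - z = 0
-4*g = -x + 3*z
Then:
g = -13/2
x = -2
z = 8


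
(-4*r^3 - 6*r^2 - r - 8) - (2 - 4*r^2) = -4*r^3 - 2*r^2 - r - 10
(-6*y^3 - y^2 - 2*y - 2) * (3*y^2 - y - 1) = -18*y^5 + 3*y^4 + y^3 - 3*y^2 + 4*y + 2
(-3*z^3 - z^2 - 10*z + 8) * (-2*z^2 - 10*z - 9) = 6*z^5 + 32*z^4 + 57*z^3 + 93*z^2 + 10*z - 72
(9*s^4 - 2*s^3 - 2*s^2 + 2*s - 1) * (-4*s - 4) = -36*s^5 - 28*s^4 + 16*s^3 - 4*s + 4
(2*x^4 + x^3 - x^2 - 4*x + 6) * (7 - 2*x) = -4*x^5 + 12*x^4 + 9*x^3 + x^2 - 40*x + 42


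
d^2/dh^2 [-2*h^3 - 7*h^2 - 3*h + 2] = -12*h - 14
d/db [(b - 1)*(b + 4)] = 2*b + 3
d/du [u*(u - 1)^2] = (u - 1)*(3*u - 1)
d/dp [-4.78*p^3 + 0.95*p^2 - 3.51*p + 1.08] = -14.34*p^2 + 1.9*p - 3.51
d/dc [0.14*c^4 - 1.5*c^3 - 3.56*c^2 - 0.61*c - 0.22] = 0.56*c^3 - 4.5*c^2 - 7.12*c - 0.61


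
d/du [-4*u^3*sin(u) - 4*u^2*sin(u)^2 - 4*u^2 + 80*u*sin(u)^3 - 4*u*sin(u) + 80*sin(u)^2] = -4*u^3*cos(u) - 12*u^2*sin(u) - 4*u^2*sin(2*u) + 56*u*cos(u) + 4*u*cos(2*u) - 60*u*cos(3*u) - 12*u + 56*sin(u) + 80*sin(2*u) - 20*sin(3*u)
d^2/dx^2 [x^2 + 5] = 2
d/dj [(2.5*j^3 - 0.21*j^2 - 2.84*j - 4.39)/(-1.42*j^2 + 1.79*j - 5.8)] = (-3.55*j^4 + 8.95*j^3 - 47.9087*j^2 - 10.0316*j + 24.3301)/(2.0164*j^4 - 5.0836*j^3 + 19.6761*j^2 - 20.764*j + 33.64)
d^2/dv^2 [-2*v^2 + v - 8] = -4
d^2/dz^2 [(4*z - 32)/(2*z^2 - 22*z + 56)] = 4*((19 - 3*z)*(z^2 - 11*z + 28) + (z - 8)*(2*z - 11)^2)/(z^2 - 11*z + 28)^3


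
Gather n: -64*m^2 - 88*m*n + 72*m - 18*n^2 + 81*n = -64*m^2 + 72*m - 18*n^2 + n*(81 - 88*m)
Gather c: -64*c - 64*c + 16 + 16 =32 - 128*c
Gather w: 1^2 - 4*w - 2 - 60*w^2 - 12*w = -60*w^2 - 16*w - 1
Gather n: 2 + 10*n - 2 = 10*n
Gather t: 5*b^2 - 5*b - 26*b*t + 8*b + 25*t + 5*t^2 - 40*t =5*b^2 + 3*b + 5*t^2 + t*(-26*b - 15)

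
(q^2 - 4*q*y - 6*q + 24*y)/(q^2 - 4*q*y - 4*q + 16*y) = (q - 6)/(q - 4)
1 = 1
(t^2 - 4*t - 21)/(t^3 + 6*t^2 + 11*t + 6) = (t - 7)/(t^2 + 3*t + 2)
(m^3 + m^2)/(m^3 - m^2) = (m + 1)/(m - 1)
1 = 1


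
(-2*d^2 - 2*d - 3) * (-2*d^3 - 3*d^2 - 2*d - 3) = 4*d^5 + 10*d^4 + 16*d^3 + 19*d^2 + 12*d + 9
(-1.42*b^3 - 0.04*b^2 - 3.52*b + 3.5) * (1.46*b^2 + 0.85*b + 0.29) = -2.0732*b^5 - 1.2654*b^4 - 5.585*b^3 + 2.1064*b^2 + 1.9542*b + 1.015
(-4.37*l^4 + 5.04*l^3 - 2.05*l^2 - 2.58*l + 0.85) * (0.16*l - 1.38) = -0.6992*l^5 + 6.837*l^4 - 7.2832*l^3 + 2.4162*l^2 + 3.6964*l - 1.173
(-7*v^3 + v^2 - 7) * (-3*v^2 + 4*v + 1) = 21*v^5 - 31*v^4 - 3*v^3 + 22*v^2 - 28*v - 7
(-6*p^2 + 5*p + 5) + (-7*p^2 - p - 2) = -13*p^2 + 4*p + 3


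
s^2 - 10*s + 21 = (s - 7)*(s - 3)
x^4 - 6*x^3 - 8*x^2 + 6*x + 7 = (x - 7)*(x - 1)*(x + 1)^2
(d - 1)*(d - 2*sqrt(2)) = d^2 - 2*sqrt(2)*d - d + 2*sqrt(2)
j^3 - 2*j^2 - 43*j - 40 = (j - 8)*(j + 1)*(j + 5)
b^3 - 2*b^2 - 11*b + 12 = (b - 4)*(b - 1)*(b + 3)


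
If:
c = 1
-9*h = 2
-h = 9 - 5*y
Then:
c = 1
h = -2/9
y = 79/45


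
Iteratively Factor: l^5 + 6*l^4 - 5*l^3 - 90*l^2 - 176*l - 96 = (l + 3)*(l^4 + 3*l^3 - 14*l^2 - 48*l - 32) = (l + 2)*(l + 3)*(l^3 + l^2 - 16*l - 16) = (l + 1)*(l + 2)*(l + 3)*(l^2 - 16) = (l - 4)*(l + 1)*(l + 2)*(l + 3)*(l + 4)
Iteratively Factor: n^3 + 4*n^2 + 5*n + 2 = (n + 1)*(n^2 + 3*n + 2) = (n + 1)*(n + 2)*(n + 1)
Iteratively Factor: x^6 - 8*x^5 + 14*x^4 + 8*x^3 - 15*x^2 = (x)*(x^5 - 8*x^4 + 14*x^3 + 8*x^2 - 15*x) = x*(x - 5)*(x^4 - 3*x^3 - x^2 + 3*x) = x^2*(x - 5)*(x^3 - 3*x^2 - x + 3) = x^2*(x - 5)*(x - 3)*(x^2 - 1) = x^2*(x - 5)*(x - 3)*(x + 1)*(x - 1)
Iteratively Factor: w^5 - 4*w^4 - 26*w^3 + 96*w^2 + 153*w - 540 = (w - 5)*(w^4 + w^3 - 21*w^2 - 9*w + 108) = (w - 5)*(w + 3)*(w^3 - 2*w^2 - 15*w + 36) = (w - 5)*(w - 3)*(w + 3)*(w^2 + w - 12) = (w - 5)*(w - 3)*(w + 3)*(w + 4)*(w - 3)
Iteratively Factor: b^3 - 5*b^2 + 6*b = (b - 2)*(b^2 - 3*b) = (b - 3)*(b - 2)*(b)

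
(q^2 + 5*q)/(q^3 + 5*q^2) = 1/q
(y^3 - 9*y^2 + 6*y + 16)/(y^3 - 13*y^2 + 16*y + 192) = (y^2 - y - 2)/(y^2 - 5*y - 24)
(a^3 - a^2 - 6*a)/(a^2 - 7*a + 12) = a*(a + 2)/(a - 4)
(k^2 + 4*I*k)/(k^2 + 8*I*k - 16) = k/(k + 4*I)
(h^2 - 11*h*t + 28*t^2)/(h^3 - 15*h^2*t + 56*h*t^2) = (-h + 4*t)/(h*(-h + 8*t))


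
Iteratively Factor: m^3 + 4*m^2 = (m + 4)*(m^2) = m*(m + 4)*(m)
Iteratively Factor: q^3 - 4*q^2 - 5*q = (q)*(q^2 - 4*q - 5) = q*(q - 5)*(q + 1)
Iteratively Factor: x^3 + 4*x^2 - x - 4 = (x + 1)*(x^2 + 3*x - 4) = (x - 1)*(x + 1)*(x + 4)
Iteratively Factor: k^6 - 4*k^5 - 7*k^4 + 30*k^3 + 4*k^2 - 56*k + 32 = (k - 4)*(k^5 - 7*k^3 + 2*k^2 + 12*k - 8) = (k - 4)*(k + 2)*(k^4 - 2*k^3 - 3*k^2 + 8*k - 4) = (k - 4)*(k - 1)*(k + 2)*(k^3 - k^2 - 4*k + 4) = (k - 4)*(k - 1)^2*(k + 2)*(k^2 - 4) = (k - 4)*(k - 2)*(k - 1)^2*(k + 2)*(k + 2)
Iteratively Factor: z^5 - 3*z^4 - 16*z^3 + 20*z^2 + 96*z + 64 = (z + 2)*(z^4 - 5*z^3 - 6*z^2 + 32*z + 32) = (z + 2)^2*(z^3 - 7*z^2 + 8*z + 16) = (z - 4)*(z + 2)^2*(z^2 - 3*z - 4) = (z - 4)^2*(z + 2)^2*(z + 1)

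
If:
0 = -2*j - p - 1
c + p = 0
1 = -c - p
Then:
No Solution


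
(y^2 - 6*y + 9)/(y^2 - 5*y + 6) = (y - 3)/(y - 2)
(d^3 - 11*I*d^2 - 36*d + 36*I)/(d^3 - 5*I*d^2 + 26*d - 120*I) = (d^2 - 5*I*d - 6)/(d^2 + I*d + 20)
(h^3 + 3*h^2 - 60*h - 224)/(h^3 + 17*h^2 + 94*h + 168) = (h - 8)/(h + 6)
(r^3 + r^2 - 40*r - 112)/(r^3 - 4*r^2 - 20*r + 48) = (r^2 - 3*r - 28)/(r^2 - 8*r + 12)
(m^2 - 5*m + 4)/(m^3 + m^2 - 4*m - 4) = (m^2 - 5*m + 4)/(m^3 + m^2 - 4*m - 4)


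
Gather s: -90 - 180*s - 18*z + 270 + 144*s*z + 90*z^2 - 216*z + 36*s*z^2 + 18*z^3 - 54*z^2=s*(36*z^2 + 144*z - 180) + 18*z^3 + 36*z^2 - 234*z + 180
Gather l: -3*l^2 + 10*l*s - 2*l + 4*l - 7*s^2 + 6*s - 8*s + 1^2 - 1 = -3*l^2 + l*(10*s + 2) - 7*s^2 - 2*s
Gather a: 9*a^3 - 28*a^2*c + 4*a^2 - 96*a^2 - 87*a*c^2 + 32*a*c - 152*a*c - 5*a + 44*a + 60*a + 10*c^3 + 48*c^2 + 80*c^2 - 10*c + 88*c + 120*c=9*a^3 + a^2*(-28*c - 92) + a*(-87*c^2 - 120*c + 99) + 10*c^3 + 128*c^2 + 198*c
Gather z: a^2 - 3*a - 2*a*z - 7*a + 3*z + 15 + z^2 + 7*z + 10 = a^2 - 10*a + z^2 + z*(10 - 2*a) + 25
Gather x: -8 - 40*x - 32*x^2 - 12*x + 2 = -32*x^2 - 52*x - 6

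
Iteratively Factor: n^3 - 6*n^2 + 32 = (n + 2)*(n^2 - 8*n + 16) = (n - 4)*(n + 2)*(n - 4)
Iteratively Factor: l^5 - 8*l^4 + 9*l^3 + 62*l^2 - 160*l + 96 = (l - 4)*(l^4 - 4*l^3 - 7*l^2 + 34*l - 24) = (l - 4)*(l + 3)*(l^3 - 7*l^2 + 14*l - 8) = (l - 4)*(l - 2)*(l + 3)*(l^2 - 5*l + 4) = (l - 4)*(l - 2)*(l - 1)*(l + 3)*(l - 4)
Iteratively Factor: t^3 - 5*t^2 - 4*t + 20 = (t - 5)*(t^2 - 4) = (t - 5)*(t - 2)*(t + 2)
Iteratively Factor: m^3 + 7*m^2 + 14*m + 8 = (m + 4)*(m^2 + 3*m + 2) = (m + 1)*(m + 4)*(m + 2)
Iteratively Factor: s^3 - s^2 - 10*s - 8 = (s + 2)*(s^2 - 3*s - 4) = (s - 4)*(s + 2)*(s + 1)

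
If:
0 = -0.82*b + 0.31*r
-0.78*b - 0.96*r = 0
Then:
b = 0.00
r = 0.00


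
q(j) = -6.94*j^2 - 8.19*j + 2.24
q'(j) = -13.88*j - 8.19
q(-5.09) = -135.88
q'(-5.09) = 62.46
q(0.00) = 2.24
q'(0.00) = -8.19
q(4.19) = -153.92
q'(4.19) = -66.35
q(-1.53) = -1.48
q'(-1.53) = 13.05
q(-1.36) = 0.54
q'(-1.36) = 10.69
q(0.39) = -2.01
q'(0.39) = -13.60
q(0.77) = -8.18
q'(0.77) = -18.88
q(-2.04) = -9.93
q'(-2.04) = 20.13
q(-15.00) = -1436.41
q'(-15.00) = 200.01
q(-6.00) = -198.46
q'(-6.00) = 75.09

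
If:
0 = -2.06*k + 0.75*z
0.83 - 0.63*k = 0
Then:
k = 1.32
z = 3.62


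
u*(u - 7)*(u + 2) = u^3 - 5*u^2 - 14*u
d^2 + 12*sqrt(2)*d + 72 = (d + 6*sqrt(2))^2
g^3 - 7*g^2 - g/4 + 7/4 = (g - 7)*(g - 1/2)*(g + 1/2)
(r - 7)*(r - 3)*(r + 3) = r^3 - 7*r^2 - 9*r + 63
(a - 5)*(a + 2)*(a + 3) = a^3 - 19*a - 30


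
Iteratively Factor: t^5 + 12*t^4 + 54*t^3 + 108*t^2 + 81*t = (t + 3)*(t^4 + 9*t^3 + 27*t^2 + 27*t) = (t + 3)^2*(t^3 + 6*t^2 + 9*t) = (t + 3)^3*(t^2 + 3*t) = (t + 3)^4*(t)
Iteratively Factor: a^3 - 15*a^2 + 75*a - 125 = (a - 5)*(a^2 - 10*a + 25) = (a - 5)^2*(a - 5)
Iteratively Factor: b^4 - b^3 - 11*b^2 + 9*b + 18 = (b + 3)*(b^3 - 4*b^2 + b + 6) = (b - 2)*(b + 3)*(b^2 - 2*b - 3) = (b - 3)*(b - 2)*(b + 3)*(b + 1)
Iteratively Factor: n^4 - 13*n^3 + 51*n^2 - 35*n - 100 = (n - 5)*(n^3 - 8*n^2 + 11*n + 20) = (n - 5)*(n - 4)*(n^2 - 4*n - 5) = (n - 5)^2*(n - 4)*(n + 1)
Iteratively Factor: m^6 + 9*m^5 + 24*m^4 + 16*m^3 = (m + 4)*(m^5 + 5*m^4 + 4*m^3) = m*(m + 4)*(m^4 + 5*m^3 + 4*m^2) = m^2*(m + 4)*(m^3 + 5*m^2 + 4*m) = m^2*(m + 1)*(m + 4)*(m^2 + 4*m) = m^2*(m + 1)*(m + 4)^2*(m)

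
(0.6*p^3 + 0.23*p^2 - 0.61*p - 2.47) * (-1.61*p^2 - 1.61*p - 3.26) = -0.966*p^5 - 1.3363*p^4 - 1.3442*p^3 + 4.209*p^2 + 5.9653*p + 8.0522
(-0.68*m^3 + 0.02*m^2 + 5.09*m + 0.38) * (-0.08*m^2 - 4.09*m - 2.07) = 0.0544*m^5 + 2.7796*m^4 + 0.9186*m^3 - 20.8899*m^2 - 12.0905*m - 0.7866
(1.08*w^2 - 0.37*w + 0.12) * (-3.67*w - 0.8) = -3.9636*w^3 + 0.4939*w^2 - 0.1444*w - 0.096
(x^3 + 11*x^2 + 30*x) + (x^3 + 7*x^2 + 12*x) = 2*x^3 + 18*x^2 + 42*x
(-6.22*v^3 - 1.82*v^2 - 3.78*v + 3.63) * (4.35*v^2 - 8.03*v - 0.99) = -27.057*v^5 + 42.0296*v^4 + 4.3294*v^3 + 47.9457*v^2 - 25.4067*v - 3.5937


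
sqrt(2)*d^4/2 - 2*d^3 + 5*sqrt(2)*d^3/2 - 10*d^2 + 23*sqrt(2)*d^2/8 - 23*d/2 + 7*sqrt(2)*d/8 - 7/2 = (d + 1/2)*(d + 7/2)*(d - 2*sqrt(2))*(sqrt(2)*d/2 + sqrt(2)/2)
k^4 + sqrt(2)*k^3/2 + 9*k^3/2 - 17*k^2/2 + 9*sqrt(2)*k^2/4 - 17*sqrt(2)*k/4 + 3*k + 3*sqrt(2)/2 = (k - 1)*(k - 1/2)*(k + 6)*(k + sqrt(2)/2)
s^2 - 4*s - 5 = (s - 5)*(s + 1)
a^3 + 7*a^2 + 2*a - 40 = (a - 2)*(a + 4)*(a + 5)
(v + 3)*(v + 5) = v^2 + 8*v + 15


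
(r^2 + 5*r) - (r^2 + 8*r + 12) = -3*r - 12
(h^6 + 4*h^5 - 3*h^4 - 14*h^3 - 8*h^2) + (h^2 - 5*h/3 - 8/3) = h^6 + 4*h^5 - 3*h^4 - 14*h^3 - 7*h^2 - 5*h/3 - 8/3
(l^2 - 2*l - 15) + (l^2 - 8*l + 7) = 2*l^2 - 10*l - 8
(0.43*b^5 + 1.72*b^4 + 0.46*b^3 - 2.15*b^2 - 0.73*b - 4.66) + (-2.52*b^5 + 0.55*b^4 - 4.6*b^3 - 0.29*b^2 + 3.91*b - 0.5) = -2.09*b^5 + 2.27*b^4 - 4.14*b^3 - 2.44*b^2 + 3.18*b - 5.16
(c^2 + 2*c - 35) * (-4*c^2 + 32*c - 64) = -4*c^4 + 24*c^3 + 140*c^2 - 1248*c + 2240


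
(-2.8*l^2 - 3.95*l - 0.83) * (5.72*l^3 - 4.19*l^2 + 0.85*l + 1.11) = -16.016*l^5 - 10.862*l^4 + 9.4229*l^3 - 2.9878*l^2 - 5.09*l - 0.9213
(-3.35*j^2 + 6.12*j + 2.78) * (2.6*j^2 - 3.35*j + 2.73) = -8.71*j^4 + 27.1345*j^3 - 22.4195*j^2 + 7.3946*j + 7.5894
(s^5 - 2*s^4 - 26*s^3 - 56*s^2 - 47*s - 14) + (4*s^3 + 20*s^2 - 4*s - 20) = s^5 - 2*s^4 - 22*s^3 - 36*s^2 - 51*s - 34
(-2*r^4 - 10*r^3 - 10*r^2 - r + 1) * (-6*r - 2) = 12*r^5 + 64*r^4 + 80*r^3 + 26*r^2 - 4*r - 2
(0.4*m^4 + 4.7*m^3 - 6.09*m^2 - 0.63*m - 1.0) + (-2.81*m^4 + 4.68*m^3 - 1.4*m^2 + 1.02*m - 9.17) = -2.41*m^4 + 9.38*m^3 - 7.49*m^2 + 0.39*m - 10.17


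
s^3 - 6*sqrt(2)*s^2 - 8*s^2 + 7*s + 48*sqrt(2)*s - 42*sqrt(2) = (s - 7)*(s - 1)*(s - 6*sqrt(2))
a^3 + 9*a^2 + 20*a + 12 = (a + 1)*(a + 2)*(a + 6)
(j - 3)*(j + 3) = j^2 - 9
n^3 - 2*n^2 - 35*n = n*(n - 7)*(n + 5)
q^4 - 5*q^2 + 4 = (q - 2)*(q - 1)*(q + 1)*(q + 2)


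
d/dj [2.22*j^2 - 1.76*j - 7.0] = 4.44*j - 1.76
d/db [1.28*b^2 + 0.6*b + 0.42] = 2.56*b + 0.6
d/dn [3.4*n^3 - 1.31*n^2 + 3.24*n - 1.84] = 10.2*n^2 - 2.62*n + 3.24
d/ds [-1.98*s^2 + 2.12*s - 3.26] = 2.12 - 3.96*s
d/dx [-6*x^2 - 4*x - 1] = -12*x - 4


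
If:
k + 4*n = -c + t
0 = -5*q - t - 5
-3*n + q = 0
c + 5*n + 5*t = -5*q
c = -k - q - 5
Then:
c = 25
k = -30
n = 0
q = 0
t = -5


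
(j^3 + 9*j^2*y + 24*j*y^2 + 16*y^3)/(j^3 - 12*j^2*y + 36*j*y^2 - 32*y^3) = (j^3 + 9*j^2*y + 24*j*y^2 + 16*y^3)/(j^3 - 12*j^2*y + 36*j*y^2 - 32*y^3)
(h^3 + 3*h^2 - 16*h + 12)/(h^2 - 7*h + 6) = (h^2 + 4*h - 12)/(h - 6)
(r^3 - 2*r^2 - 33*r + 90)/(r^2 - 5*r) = r + 3 - 18/r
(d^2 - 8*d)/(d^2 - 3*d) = (d - 8)/(d - 3)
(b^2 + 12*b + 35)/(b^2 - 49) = (b + 5)/(b - 7)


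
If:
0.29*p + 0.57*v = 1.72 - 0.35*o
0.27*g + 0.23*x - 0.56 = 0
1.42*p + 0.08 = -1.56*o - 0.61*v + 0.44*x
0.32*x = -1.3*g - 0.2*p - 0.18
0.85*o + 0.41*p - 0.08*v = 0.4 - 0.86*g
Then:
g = -0.26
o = 2.77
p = -3.60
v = 3.15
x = 2.74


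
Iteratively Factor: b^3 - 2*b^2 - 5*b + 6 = (b - 1)*(b^2 - b - 6) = (b - 1)*(b + 2)*(b - 3)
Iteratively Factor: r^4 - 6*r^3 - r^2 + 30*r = (r - 5)*(r^3 - r^2 - 6*r) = (r - 5)*(r - 3)*(r^2 + 2*r) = (r - 5)*(r - 3)*(r + 2)*(r)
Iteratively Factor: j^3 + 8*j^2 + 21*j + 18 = (j + 3)*(j^2 + 5*j + 6) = (j + 3)^2*(j + 2)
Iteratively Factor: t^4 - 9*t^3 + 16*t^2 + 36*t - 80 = (t - 4)*(t^3 - 5*t^2 - 4*t + 20) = (t - 5)*(t - 4)*(t^2 - 4) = (t - 5)*(t - 4)*(t - 2)*(t + 2)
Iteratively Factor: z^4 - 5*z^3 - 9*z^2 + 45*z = (z - 3)*(z^3 - 2*z^2 - 15*z) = z*(z - 3)*(z^2 - 2*z - 15) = z*(z - 5)*(z - 3)*(z + 3)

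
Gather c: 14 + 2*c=2*c + 14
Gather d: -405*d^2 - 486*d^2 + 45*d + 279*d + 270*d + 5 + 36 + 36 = -891*d^2 + 594*d + 77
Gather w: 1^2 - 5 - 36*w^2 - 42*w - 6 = -36*w^2 - 42*w - 10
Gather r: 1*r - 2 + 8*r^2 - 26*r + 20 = 8*r^2 - 25*r + 18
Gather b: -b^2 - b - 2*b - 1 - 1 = -b^2 - 3*b - 2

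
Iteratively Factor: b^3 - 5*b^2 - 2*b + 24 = (b - 4)*(b^2 - b - 6) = (b - 4)*(b - 3)*(b + 2)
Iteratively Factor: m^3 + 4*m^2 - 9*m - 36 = (m - 3)*(m^2 + 7*m + 12) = (m - 3)*(m + 3)*(m + 4)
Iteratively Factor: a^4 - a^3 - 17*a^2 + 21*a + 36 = (a - 3)*(a^3 + 2*a^2 - 11*a - 12) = (a - 3)^2*(a^2 + 5*a + 4) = (a - 3)^2*(a + 1)*(a + 4)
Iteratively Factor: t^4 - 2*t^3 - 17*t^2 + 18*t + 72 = (t - 4)*(t^3 + 2*t^2 - 9*t - 18) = (t - 4)*(t + 3)*(t^2 - t - 6) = (t - 4)*(t - 3)*(t + 3)*(t + 2)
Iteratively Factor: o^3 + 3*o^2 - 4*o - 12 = (o + 2)*(o^2 + o - 6) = (o - 2)*(o + 2)*(o + 3)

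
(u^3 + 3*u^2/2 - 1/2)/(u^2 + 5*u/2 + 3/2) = (2*u^2 + u - 1)/(2*u + 3)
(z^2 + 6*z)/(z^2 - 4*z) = (z + 6)/(z - 4)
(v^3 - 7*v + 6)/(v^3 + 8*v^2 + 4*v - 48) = (v^2 + 2*v - 3)/(v^2 + 10*v + 24)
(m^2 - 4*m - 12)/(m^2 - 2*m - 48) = (-m^2 + 4*m + 12)/(-m^2 + 2*m + 48)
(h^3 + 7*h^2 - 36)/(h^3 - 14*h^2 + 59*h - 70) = (h^2 + 9*h + 18)/(h^2 - 12*h + 35)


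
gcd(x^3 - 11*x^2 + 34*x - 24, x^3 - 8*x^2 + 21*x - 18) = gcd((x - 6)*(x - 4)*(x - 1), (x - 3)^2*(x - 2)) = 1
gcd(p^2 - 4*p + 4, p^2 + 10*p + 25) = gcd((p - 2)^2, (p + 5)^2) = 1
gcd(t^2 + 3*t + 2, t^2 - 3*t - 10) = t + 2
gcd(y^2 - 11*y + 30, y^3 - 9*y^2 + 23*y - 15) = y - 5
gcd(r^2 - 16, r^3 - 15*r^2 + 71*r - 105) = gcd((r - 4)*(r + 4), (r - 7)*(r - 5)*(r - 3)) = 1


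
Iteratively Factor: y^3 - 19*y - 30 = (y + 2)*(y^2 - 2*y - 15) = (y - 5)*(y + 2)*(y + 3)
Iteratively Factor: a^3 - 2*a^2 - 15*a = (a)*(a^2 - 2*a - 15) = a*(a + 3)*(a - 5)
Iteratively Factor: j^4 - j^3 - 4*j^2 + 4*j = (j)*(j^3 - j^2 - 4*j + 4) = j*(j - 1)*(j^2 - 4) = j*(j - 2)*(j - 1)*(j + 2)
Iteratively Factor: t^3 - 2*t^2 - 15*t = (t - 5)*(t^2 + 3*t) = (t - 5)*(t + 3)*(t)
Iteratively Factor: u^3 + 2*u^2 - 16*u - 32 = (u + 4)*(u^2 - 2*u - 8) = (u - 4)*(u + 4)*(u + 2)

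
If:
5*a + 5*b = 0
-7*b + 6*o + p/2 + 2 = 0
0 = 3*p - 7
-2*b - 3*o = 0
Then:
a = -19/66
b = 19/66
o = -19/99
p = 7/3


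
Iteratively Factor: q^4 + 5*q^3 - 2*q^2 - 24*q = (q + 4)*(q^3 + q^2 - 6*q) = (q - 2)*(q + 4)*(q^2 + 3*q) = (q - 2)*(q + 3)*(q + 4)*(q)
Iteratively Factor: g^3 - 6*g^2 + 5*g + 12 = (g + 1)*(g^2 - 7*g + 12) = (g - 4)*(g + 1)*(g - 3)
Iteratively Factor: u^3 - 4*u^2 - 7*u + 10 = (u - 1)*(u^2 - 3*u - 10) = (u - 5)*(u - 1)*(u + 2)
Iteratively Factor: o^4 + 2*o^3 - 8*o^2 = (o - 2)*(o^3 + 4*o^2) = o*(o - 2)*(o^2 + 4*o) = o*(o - 2)*(o + 4)*(o)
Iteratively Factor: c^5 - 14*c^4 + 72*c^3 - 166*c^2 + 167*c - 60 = (c - 3)*(c^4 - 11*c^3 + 39*c^2 - 49*c + 20) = (c - 5)*(c - 3)*(c^3 - 6*c^2 + 9*c - 4) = (c - 5)*(c - 3)*(c - 1)*(c^2 - 5*c + 4) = (c - 5)*(c - 4)*(c - 3)*(c - 1)*(c - 1)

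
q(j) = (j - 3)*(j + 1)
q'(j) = 2*j - 2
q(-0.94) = -0.24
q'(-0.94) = -3.88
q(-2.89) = 11.13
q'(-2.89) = -7.78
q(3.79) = 3.78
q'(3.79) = 5.58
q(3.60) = 2.76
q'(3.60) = 5.20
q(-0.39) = -2.07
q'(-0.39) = -2.78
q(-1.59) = 2.71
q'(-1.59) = -5.18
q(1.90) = -3.19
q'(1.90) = 1.80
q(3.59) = 2.71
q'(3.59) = 5.18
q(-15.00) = 252.00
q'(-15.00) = -32.00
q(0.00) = -3.00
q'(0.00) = -2.00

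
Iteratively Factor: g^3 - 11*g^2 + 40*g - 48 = (g - 3)*(g^2 - 8*g + 16) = (g - 4)*(g - 3)*(g - 4)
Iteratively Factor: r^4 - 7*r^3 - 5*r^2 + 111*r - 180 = (r + 4)*(r^3 - 11*r^2 + 39*r - 45) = (r - 5)*(r + 4)*(r^2 - 6*r + 9) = (r - 5)*(r - 3)*(r + 4)*(r - 3)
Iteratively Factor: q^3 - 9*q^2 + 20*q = (q - 4)*(q^2 - 5*q) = q*(q - 4)*(q - 5)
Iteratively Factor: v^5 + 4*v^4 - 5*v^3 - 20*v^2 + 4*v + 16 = (v - 2)*(v^4 + 6*v^3 + 7*v^2 - 6*v - 8) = (v - 2)*(v - 1)*(v^3 + 7*v^2 + 14*v + 8) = (v - 2)*(v - 1)*(v + 2)*(v^2 + 5*v + 4) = (v - 2)*(v - 1)*(v + 2)*(v + 4)*(v + 1)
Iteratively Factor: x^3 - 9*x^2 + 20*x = (x - 4)*(x^2 - 5*x) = (x - 5)*(x - 4)*(x)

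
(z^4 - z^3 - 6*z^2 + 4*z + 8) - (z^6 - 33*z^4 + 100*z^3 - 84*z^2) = -z^6 + 34*z^4 - 101*z^3 + 78*z^2 + 4*z + 8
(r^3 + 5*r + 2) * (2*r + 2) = 2*r^4 + 2*r^3 + 10*r^2 + 14*r + 4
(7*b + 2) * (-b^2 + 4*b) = -7*b^3 + 26*b^2 + 8*b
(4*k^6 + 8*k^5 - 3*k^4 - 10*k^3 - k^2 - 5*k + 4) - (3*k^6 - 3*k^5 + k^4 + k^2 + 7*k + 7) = k^6 + 11*k^5 - 4*k^4 - 10*k^3 - 2*k^2 - 12*k - 3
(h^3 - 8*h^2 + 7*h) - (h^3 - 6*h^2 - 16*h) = -2*h^2 + 23*h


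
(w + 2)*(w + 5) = w^2 + 7*w + 10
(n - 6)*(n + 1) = n^2 - 5*n - 6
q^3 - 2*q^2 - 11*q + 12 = (q - 4)*(q - 1)*(q + 3)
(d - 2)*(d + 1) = d^2 - d - 2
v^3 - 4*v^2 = v^2*(v - 4)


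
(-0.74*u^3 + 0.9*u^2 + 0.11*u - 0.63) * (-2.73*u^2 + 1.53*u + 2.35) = 2.0202*u^5 - 3.5892*u^4 - 0.6623*u^3 + 4.0032*u^2 - 0.7054*u - 1.4805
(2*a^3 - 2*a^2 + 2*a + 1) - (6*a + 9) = 2*a^3 - 2*a^2 - 4*a - 8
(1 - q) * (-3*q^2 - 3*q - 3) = 3*q^3 - 3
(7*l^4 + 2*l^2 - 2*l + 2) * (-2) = -14*l^4 - 4*l^2 + 4*l - 4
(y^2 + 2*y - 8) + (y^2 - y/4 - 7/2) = 2*y^2 + 7*y/4 - 23/2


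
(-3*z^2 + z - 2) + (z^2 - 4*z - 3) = -2*z^2 - 3*z - 5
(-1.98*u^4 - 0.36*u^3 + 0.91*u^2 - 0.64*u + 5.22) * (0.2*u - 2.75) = -0.396*u^5 + 5.373*u^4 + 1.172*u^3 - 2.6305*u^2 + 2.804*u - 14.355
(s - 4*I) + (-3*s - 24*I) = -2*s - 28*I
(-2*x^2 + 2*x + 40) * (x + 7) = -2*x^3 - 12*x^2 + 54*x + 280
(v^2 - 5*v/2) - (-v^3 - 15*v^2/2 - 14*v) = v^3 + 17*v^2/2 + 23*v/2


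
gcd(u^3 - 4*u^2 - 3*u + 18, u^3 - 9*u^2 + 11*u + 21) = u - 3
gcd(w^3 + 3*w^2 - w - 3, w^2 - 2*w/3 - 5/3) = w + 1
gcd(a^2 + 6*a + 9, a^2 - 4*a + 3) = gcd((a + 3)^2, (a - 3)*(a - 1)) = 1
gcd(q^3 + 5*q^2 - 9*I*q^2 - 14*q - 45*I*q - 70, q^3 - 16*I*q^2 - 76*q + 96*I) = q - 2*I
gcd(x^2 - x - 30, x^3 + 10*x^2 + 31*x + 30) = x + 5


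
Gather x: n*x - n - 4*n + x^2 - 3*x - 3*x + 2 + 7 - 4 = -5*n + x^2 + x*(n - 6) + 5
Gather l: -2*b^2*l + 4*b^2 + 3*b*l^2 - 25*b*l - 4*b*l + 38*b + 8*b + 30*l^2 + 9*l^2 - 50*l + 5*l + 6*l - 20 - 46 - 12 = 4*b^2 + 46*b + l^2*(3*b + 39) + l*(-2*b^2 - 29*b - 39) - 78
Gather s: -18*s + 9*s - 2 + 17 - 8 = 7 - 9*s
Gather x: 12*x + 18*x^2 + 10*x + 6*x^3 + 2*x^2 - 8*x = 6*x^3 + 20*x^2 + 14*x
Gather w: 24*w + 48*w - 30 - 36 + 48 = 72*w - 18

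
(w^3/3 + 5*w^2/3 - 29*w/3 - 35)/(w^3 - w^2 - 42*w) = (-w^3 - 5*w^2 + 29*w + 105)/(3*w*(-w^2 + w + 42))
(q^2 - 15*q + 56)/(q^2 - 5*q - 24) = (q - 7)/(q + 3)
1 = 1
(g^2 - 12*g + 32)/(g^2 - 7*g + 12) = (g - 8)/(g - 3)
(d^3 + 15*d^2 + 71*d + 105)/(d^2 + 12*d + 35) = d + 3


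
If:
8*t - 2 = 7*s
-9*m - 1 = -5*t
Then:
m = 5*t/9 - 1/9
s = 8*t/7 - 2/7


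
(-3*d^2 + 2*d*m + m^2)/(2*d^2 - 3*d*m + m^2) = (-3*d - m)/(2*d - m)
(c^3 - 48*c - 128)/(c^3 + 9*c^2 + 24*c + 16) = (c - 8)/(c + 1)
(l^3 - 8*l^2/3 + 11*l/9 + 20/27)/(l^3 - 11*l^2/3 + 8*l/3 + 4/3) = (l^2 - 3*l + 20/9)/(l^2 - 4*l + 4)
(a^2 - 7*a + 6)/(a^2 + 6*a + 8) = (a^2 - 7*a + 6)/(a^2 + 6*a + 8)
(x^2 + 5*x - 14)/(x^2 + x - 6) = (x + 7)/(x + 3)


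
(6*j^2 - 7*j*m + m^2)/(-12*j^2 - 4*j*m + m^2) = (-j + m)/(2*j + m)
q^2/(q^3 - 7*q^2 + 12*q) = q/(q^2 - 7*q + 12)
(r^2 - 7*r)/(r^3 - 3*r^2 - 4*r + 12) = r*(r - 7)/(r^3 - 3*r^2 - 4*r + 12)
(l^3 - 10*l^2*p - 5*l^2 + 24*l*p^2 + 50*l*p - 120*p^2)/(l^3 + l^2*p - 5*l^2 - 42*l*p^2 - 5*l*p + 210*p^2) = (l - 4*p)/(l + 7*p)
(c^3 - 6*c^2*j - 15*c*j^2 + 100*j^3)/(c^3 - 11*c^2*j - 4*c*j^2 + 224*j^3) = (c^2 - 10*c*j + 25*j^2)/(c^2 - 15*c*j + 56*j^2)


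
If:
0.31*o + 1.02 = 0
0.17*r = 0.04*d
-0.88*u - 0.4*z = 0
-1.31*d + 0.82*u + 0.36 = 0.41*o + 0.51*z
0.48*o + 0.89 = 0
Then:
No Solution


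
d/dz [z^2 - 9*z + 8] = 2*z - 9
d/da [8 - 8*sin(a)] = -8*cos(a)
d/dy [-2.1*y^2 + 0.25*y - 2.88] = 0.25 - 4.2*y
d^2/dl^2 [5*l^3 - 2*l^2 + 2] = 30*l - 4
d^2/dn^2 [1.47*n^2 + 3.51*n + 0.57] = 2.94000000000000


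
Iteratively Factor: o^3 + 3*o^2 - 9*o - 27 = (o + 3)*(o^2 - 9) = (o + 3)^2*(o - 3)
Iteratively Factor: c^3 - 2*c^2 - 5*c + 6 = (c - 1)*(c^2 - c - 6) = (c - 1)*(c + 2)*(c - 3)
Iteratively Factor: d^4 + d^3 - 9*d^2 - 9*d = (d + 3)*(d^3 - 2*d^2 - 3*d) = (d - 3)*(d + 3)*(d^2 + d) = (d - 3)*(d + 1)*(d + 3)*(d)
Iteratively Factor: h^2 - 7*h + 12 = (h - 4)*(h - 3)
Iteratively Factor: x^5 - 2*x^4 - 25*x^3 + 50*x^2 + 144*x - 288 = (x - 3)*(x^4 + x^3 - 22*x^2 - 16*x + 96) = (x - 3)*(x + 3)*(x^3 - 2*x^2 - 16*x + 32) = (x - 3)*(x - 2)*(x + 3)*(x^2 - 16) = (x - 3)*(x - 2)*(x + 3)*(x + 4)*(x - 4)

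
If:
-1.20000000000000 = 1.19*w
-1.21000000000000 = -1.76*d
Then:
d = 0.69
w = -1.01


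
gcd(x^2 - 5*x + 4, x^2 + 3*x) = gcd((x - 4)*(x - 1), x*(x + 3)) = 1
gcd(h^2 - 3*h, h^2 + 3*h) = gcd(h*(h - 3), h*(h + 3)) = h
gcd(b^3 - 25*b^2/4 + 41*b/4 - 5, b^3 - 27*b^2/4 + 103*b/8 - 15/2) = b^2 - 21*b/4 + 5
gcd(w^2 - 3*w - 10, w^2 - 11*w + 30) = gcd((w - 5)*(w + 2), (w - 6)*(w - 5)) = w - 5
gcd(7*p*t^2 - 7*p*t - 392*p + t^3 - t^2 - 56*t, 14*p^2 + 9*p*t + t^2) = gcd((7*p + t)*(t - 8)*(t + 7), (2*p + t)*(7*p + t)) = 7*p + t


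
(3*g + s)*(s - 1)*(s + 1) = 3*g*s^2 - 3*g + s^3 - s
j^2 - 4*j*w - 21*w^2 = (j - 7*w)*(j + 3*w)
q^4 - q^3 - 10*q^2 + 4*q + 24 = (q - 3)*(q - 2)*(q + 2)^2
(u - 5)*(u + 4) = u^2 - u - 20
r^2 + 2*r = r*(r + 2)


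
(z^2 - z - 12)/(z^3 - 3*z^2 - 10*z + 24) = 1/(z - 2)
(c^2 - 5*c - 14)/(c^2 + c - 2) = (c - 7)/(c - 1)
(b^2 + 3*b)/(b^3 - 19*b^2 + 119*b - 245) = b*(b + 3)/(b^3 - 19*b^2 + 119*b - 245)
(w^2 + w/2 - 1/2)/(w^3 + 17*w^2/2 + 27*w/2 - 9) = (w + 1)/(w^2 + 9*w + 18)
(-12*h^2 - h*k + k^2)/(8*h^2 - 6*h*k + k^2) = (-3*h - k)/(2*h - k)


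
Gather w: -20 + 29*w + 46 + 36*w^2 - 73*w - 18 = 36*w^2 - 44*w + 8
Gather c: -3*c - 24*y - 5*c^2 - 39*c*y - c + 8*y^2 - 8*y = -5*c^2 + c*(-39*y - 4) + 8*y^2 - 32*y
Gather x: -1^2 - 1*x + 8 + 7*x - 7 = 6*x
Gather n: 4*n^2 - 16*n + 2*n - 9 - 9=4*n^2 - 14*n - 18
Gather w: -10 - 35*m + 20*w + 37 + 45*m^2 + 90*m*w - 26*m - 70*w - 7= 45*m^2 - 61*m + w*(90*m - 50) + 20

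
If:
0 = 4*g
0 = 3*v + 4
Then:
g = 0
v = -4/3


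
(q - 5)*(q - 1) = q^2 - 6*q + 5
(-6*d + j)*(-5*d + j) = 30*d^2 - 11*d*j + j^2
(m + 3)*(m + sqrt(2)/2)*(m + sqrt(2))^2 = m^4 + 3*m^3 + 5*sqrt(2)*m^3/2 + 4*m^2 + 15*sqrt(2)*m^2/2 + sqrt(2)*m + 12*m + 3*sqrt(2)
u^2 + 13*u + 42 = (u + 6)*(u + 7)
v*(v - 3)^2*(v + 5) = v^4 - v^3 - 21*v^2 + 45*v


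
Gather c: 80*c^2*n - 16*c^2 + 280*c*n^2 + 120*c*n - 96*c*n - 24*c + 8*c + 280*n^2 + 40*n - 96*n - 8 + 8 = c^2*(80*n - 16) + c*(280*n^2 + 24*n - 16) + 280*n^2 - 56*n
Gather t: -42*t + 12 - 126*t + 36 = 48 - 168*t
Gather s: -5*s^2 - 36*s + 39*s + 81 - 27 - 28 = -5*s^2 + 3*s + 26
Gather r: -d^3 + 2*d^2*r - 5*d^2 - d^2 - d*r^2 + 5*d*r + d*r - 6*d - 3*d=-d^3 - 6*d^2 - d*r^2 - 9*d + r*(2*d^2 + 6*d)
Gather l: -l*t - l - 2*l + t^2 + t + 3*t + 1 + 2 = l*(-t - 3) + t^2 + 4*t + 3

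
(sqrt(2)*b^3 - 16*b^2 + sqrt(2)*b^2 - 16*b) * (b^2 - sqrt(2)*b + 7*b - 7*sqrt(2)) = sqrt(2)*b^5 - 18*b^4 + 8*sqrt(2)*b^4 - 144*b^3 + 23*sqrt(2)*b^3 - 126*b^2 + 128*sqrt(2)*b^2 + 112*sqrt(2)*b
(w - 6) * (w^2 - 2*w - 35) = w^3 - 8*w^2 - 23*w + 210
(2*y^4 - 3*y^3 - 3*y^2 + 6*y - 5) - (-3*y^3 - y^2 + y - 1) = 2*y^4 - 2*y^2 + 5*y - 4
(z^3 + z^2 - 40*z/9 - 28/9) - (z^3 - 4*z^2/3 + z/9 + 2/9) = 7*z^2/3 - 41*z/9 - 10/3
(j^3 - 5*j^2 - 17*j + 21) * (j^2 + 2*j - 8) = j^5 - 3*j^4 - 35*j^3 + 27*j^2 + 178*j - 168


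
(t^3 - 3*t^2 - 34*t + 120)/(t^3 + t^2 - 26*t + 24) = (t - 5)/(t - 1)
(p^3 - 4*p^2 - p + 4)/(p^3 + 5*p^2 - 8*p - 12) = (p^2 - 5*p + 4)/(p^2 + 4*p - 12)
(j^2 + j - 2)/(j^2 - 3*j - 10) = (j - 1)/(j - 5)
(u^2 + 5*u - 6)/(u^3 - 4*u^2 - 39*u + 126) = (u - 1)/(u^2 - 10*u + 21)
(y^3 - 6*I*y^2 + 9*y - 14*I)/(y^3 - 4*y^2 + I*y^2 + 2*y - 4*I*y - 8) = (y - 7*I)/(y - 4)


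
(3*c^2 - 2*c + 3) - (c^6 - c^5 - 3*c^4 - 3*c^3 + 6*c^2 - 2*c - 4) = -c^6 + c^5 + 3*c^4 + 3*c^3 - 3*c^2 + 7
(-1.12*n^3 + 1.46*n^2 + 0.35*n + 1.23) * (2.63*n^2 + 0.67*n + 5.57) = -2.9456*n^5 + 3.0894*n^4 - 4.3397*n^3 + 11.6016*n^2 + 2.7736*n + 6.8511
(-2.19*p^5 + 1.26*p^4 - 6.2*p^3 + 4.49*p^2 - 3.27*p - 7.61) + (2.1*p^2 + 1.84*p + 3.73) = -2.19*p^5 + 1.26*p^4 - 6.2*p^3 + 6.59*p^2 - 1.43*p - 3.88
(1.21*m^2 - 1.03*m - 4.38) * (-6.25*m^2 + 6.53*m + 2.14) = -7.5625*m^4 + 14.3388*m^3 + 23.2385*m^2 - 30.8056*m - 9.3732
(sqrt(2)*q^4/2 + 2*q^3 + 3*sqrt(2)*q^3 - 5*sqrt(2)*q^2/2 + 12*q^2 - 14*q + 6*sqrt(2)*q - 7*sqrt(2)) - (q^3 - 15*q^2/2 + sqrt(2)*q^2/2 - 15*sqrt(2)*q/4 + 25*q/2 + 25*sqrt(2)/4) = sqrt(2)*q^4/2 + q^3 + 3*sqrt(2)*q^3 - 3*sqrt(2)*q^2 + 39*q^2/2 - 53*q/2 + 39*sqrt(2)*q/4 - 53*sqrt(2)/4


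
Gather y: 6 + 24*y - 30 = 24*y - 24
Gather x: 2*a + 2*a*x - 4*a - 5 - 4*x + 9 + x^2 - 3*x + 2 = -2*a + x^2 + x*(2*a - 7) + 6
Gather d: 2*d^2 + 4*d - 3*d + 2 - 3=2*d^2 + d - 1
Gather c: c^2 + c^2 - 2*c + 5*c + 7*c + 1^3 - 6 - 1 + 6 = 2*c^2 + 10*c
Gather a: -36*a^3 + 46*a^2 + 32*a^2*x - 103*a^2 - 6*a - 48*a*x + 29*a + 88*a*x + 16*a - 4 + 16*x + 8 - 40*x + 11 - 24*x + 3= -36*a^3 + a^2*(32*x - 57) + a*(40*x + 39) - 48*x + 18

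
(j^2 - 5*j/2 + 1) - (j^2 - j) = 1 - 3*j/2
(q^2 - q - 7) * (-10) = -10*q^2 + 10*q + 70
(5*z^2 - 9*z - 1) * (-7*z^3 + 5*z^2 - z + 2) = -35*z^5 + 88*z^4 - 43*z^3 + 14*z^2 - 17*z - 2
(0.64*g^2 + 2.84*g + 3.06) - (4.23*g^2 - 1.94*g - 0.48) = -3.59*g^2 + 4.78*g + 3.54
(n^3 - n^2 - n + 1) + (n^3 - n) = 2*n^3 - n^2 - 2*n + 1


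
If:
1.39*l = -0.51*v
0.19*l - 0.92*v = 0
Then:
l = 0.00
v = 0.00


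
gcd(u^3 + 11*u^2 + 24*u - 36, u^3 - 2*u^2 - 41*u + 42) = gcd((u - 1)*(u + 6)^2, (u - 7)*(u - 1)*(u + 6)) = u^2 + 5*u - 6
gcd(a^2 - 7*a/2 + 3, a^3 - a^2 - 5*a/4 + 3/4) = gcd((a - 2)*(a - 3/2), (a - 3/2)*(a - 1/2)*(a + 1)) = a - 3/2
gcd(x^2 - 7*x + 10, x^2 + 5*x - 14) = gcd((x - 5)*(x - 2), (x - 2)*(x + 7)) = x - 2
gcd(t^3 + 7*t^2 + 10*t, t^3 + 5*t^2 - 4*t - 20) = t^2 + 7*t + 10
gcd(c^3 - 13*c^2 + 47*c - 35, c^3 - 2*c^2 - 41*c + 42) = c^2 - 8*c + 7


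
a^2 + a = a*(a + 1)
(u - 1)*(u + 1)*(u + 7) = u^3 + 7*u^2 - u - 7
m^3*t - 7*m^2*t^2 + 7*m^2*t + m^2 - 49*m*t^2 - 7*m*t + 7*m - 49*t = (m + 7)*(m - 7*t)*(m*t + 1)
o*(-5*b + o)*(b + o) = -5*b^2*o - 4*b*o^2 + o^3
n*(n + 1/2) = n^2 + n/2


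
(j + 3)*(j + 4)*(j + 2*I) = j^3 + 7*j^2 + 2*I*j^2 + 12*j + 14*I*j + 24*I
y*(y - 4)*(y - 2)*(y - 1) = y^4 - 7*y^3 + 14*y^2 - 8*y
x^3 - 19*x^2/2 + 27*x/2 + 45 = (x - 6)*(x - 5)*(x + 3/2)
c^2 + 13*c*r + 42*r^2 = (c + 6*r)*(c + 7*r)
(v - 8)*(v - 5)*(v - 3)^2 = v^4 - 19*v^3 + 127*v^2 - 357*v + 360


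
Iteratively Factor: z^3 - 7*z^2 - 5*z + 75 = (z - 5)*(z^2 - 2*z - 15) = (z - 5)*(z + 3)*(z - 5)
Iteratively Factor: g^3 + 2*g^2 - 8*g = (g)*(g^2 + 2*g - 8) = g*(g - 2)*(g + 4)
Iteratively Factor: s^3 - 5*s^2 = (s - 5)*(s^2) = s*(s - 5)*(s)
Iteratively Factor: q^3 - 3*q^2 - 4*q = (q - 4)*(q^2 + q) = q*(q - 4)*(q + 1)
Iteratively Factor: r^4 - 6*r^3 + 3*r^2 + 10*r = (r + 1)*(r^3 - 7*r^2 + 10*r) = (r - 5)*(r + 1)*(r^2 - 2*r) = (r - 5)*(r - 2)*(r + 1)*(r)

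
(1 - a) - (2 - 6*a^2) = 6*a^2 - a - 1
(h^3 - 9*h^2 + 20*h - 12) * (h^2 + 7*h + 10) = h^5 - 2*h^4 - 33*h^3 + 38*h^2 + 116*h - 120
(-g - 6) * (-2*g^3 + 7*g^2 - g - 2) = 2*g^4 + 5*g^3 - 41*g^2 + 8*g + 12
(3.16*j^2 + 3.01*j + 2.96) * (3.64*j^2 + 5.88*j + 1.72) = 11.5024*j^4 + 29.5372*j^3 + 33.9084*j^2 + 22.582*j + 5.0912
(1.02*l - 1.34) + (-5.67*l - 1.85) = -4.65*l - 3.19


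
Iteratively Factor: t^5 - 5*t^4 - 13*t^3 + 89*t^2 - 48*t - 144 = (t - 4)*(t^4 - t^3 - 17*t^2 + 21*t + 36) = (t - 4)*(t - 3)*(t^3 + 2*t^2 - 11*t - 12) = (t - 4)*(t - 3)*(t + 1)*(t^2 + t - 12) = (t - 4)*(t - 3)*(t + 1)*(t + 4)*(t - 3)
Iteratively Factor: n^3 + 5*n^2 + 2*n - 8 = (n - 1)*(n^2 + 6*n + 8) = (n - 1)*(n + 4)*(n + 2)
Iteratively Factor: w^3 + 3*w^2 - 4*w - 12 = (w - 2)*(w^2 + 5*w + 6) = (w - 2)*(w + 2)*(w + 3)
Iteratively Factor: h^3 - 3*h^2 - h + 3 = (h - 1)*(h^2 - 2*h - 3) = (h - 1)*(h + 1)*(h - 3)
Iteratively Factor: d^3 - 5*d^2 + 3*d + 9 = (d - 3)*(d^2 - 2*d - 3) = (d - 3)*(d + 1)*(d - 3)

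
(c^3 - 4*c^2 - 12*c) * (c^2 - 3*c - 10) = c^5 - 7*c^4 - 10*c^3 + 76*c^2 + 120*c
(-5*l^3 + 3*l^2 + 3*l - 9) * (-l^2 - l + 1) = 5*l^5 + 2*l^4 - 11*l^3 + 9*l^2 + 12*l - 9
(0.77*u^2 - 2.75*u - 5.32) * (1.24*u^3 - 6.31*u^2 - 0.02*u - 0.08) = 0.9548*u^5 - 8.2687*u^4 + 10.7403*u^3 + 33.5626*u^2 + 0.3264*u + 0.4256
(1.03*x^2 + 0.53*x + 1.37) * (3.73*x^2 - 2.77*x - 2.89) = 3.8419*x^4 - 0.8762*x^3 + 0.6653*x^2 - 5.3266*x - 3.9593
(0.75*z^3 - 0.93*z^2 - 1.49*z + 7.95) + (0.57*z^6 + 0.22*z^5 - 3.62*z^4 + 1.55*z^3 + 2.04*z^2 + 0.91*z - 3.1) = 0.57*z^6 + 0.22*z^5 - 3.62*z^4 + 2.3*z^3 + 1.11*z^2 - 0.58*z + 4.85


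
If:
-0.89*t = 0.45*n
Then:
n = -1.97777777777778*t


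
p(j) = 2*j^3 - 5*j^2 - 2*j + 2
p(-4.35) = -248.54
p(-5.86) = -560.44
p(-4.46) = -265.97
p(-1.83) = -23.34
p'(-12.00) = 982.00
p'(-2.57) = 63.33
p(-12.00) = -4150.00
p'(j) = 6*j^2 - 10*j - 2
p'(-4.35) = 155.04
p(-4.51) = -274.15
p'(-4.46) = 161.95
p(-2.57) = -59.83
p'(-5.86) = 262.64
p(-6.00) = -598.00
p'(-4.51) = 165.14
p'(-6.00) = 274.00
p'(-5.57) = 239.85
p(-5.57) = -487.60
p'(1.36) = -4.50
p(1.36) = -4.94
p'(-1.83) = 36.39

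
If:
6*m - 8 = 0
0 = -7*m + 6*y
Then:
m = 4/3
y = 14/9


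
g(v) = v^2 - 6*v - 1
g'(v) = 2*v - 6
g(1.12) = -6.47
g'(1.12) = -3.76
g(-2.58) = 21.14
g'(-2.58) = -11.16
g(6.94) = 5.52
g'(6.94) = 7.88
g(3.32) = -9.90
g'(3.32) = 0.64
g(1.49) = -7.72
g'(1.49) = -3.02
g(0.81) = -5.20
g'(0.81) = -4.38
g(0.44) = -3.45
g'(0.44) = -5.12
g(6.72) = 3.84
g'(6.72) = 7.44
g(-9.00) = 134.00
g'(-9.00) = -24.00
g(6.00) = -1.00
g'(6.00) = 6.00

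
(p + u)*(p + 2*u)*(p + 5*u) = p^3 + 8*p^2*u + 17*p*u^2 + 10*u^3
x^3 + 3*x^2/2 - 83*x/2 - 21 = (x - 6)*(x + 1/2)*(x + 7)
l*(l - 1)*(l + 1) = l^3 - l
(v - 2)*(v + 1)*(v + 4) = v^3 + 3*v^2 - 6*v - 8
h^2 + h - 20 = (h - 4)*(h + 5)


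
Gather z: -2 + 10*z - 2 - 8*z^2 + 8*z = -8*z^2 + 18*z - 4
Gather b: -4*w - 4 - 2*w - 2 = -6*w - 6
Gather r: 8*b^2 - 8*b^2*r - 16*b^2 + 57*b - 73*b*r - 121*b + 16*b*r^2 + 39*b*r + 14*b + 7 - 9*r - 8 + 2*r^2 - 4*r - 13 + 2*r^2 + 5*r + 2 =-8*b^2 - 50*b + r^2*(16*b + 4) + r*(-8*b^2 - 34*b - 8) - 12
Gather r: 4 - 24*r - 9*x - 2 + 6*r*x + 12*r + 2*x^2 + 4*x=r*(6*x - 12) + 2*x^2 - 5*x + 2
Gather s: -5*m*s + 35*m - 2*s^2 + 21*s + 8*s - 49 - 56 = 35*m - 2*s^2 + s*(29 - 5*m) - 105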